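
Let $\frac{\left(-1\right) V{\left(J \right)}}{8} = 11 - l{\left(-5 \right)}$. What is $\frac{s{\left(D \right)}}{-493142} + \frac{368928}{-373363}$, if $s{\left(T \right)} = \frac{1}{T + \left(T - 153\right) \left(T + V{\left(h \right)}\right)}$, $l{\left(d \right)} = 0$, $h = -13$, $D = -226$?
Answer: $- \frac{21610107665526643}{21869889594133880} \approx -0.98812$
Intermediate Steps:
$V{\left(J \right)} = -88$ ($V{\left(J \right)} = - 8 \left(11 - 0\right) = - 8 \left(11 + 0\right) = \left(-8\right) 11 = -88$)
$s{\left(T \right)} = \frac{1}{T + \left(-153 + T\right) \left(-88 + T\right)}$ ($s{\left(T \right)} = \frac{1}{T + \left(T - 153\right) \left(T - 88\right)} = \frac{1}{T + \left(-153 + T\right) \left(-88 + T\right)}$)
$\frac{s{\left(D \right)}}{-493142} + \frac{368928}{-373363} = \frac{1}{\left(13464 + \left(-226\right)^{2} - -54240\right) \left(-493142\right)} + \frac{368928}{-373363} = \frac{1}{13464 + 51076 + 54240} \left(- \frac{1}{493142}\right) + 368928 \left(- \frac{1}{373363}\right) = \frac{1}{118780} \left(- \frac{1}{493142}\right) - \frac{368928}{373363} = - \frac{1}{58575406760} - \frac{368928}{373363} = - \frac{21610107665526643}{21869889594133880}$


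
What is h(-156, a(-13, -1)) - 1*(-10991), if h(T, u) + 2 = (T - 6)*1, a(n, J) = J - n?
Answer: 10827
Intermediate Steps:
h(T, u) = -8 + T (h(T, u) = -2 + (T - 6)*1 = -2 + (-6 + T)*1 = -2 + (-6 + T) = -8 + T)
h(-156, a(-13, -1)) - 1*(-10991) = (-8 - 156) - 1*(-10991) = -164 + 10991 = 10827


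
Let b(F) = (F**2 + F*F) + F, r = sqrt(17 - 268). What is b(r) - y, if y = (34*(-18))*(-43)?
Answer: -26818 + I*sqrt(251) ≈ -26818.0 + 15.843*I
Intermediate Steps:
r = I*sqrt(251) (r = sqrt(-251) = I*sqrt(251) ≈ 15.843*I)
y = 26316 (y = -612*(-43) = 26316)
b(F) = F + 2*F**2 (b(F) = (F**2 + F**2) + F = 2*F**2 + F = F + 2*F**2)
b(r) - y = (I*sqrt(251))*(1 + 2*(I*sqrt(251))) - 1*26316 = (I*sqrt(251))*(1 + 2*I*sqrt(251)) - 26316 = I*sqrt(251)*(1 + 2*I*sqrt(251)) - 26316 = -26316 + I*sqrt(251)*(1 + 2*I*sqrt(251))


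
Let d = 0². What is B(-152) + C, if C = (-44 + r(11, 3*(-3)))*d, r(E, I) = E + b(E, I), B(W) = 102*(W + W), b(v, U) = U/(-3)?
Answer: -31008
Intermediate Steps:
b(v, U) = -U/3 (b(v, U) = U*(-⅓) = -U/3)
B(W) = 204*W (B(W) = 102*(2*W) = 204*W)
r(E, I) = E - I/3
d = 0
C = 0 (C = (-44 + (11 - (-3)))*0 = (-44 + (11 - ⅓*(-9)))*0 = (-44 + (11 + 3))*0 = (-44 + 14)*0 = -30*0 = 0)
B(-152) + C = 204*(-152) + 0 = -31008 + 0 = -31008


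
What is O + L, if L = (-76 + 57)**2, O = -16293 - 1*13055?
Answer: -28987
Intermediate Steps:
O = -29348 (O = -16293 - 13055 = -29348)
L = 361 (L = (-19)**2 = 361)
O + L = -29348 + 361 = -28987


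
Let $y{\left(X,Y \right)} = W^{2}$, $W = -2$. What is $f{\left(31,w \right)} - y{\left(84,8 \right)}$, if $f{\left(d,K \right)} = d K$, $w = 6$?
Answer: $182$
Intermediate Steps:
$y{\left(X,Y \right)} = 4$ ($y{\left(X,Y \right)} = \left(-2\right)^{2} = 4$)
$f{\left(d,K \right)} = K d$
$f{\left(31,w \right)} - y{\left(84,8 \right)} = 6 \cdot 31 - 4 = 186 - 4 = 182$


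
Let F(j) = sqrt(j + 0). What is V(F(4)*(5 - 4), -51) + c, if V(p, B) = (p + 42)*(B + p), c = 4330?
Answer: 2174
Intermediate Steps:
F(j) = sqrt(j)
V(p, B) = (42 + p)*(B + p)
V(F(4)*(5 - 4), -51) + c = ((sqrt(4)*(5 - 4))**2 + 42*(-51) + 42*(sqrt(4)*(5 - 4)) - 51*sqrt(4)*(5 - 4)) + 4330 = ((2*1)**2 - 2142 + 42*(2*1) - 102) + 4330 = (2**2 - 2142 + 42*2 - 51*2) + 4330 = (4 - 2142 + 84 - 102) + 4330 = -2156 + 4330 = 2174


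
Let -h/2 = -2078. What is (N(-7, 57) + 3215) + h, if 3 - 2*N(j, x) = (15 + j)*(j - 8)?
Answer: 14865/2 ≈ 7432.5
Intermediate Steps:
h = 4156 (h = -2*(-2078) = 4156)
N(j, x) = 3/2 - (-8 + j)*(15 + j)/2 (N(j, x) = 3/2 - (15 + j)*(j - 8)/2 = 3/2 - (15 + j)*(-8 + j)/2 = 3/2 - (-8 + j)*(15 + j)/2)
(N(-7, 57) + 3215) + h = ((123/2 - 7/2*(-7) - 1/2*(-7)**2) + 3215) + 4156 = ((123/2 + 49/2 - 1/2*49) + 3215) + 4156 = ((123/2 + 49/2 - 49/2) + 3215) + 4156 = (123/2 + 3215) + 4156 = 6553/2 + 4156 = 14865/2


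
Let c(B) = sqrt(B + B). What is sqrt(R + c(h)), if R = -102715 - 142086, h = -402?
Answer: sqrt(-244801 + 2*I*sqrt(201)) ≈ 0.029 + 494.77*I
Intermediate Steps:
R = -244801
c(B) = sqrt(2)*sqrt(B) (c(B) = sqrt(2*B) = sqrt(2)*sqrt(B))
sqrt(R + c(h)) = sqrt(-244801 + sqrt(2)*sqrt(-402)) = sqrt(-244801 + sqrt(2)*(I*sqrt(402))) = sqrt(-244801 + 2*I*sqrt(201))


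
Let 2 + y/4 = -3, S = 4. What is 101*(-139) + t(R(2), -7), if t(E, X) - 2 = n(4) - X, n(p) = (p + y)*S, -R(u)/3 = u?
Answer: -14094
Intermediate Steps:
R(u) = -3*u
y = -20 (y = -8 + 4*(-3) = -8 - 12 = -20)
n(p) = -80 + 4*p (n(p) = (p - 20)*4 = (-20 + p)*4 = -80 + 4*p)
t(E, X) = -62 - X (t(E, X) = 2 + ((-80 + 4*4) - X) = 2 + ((-80 + 16) - X) = 2 + (-64 - X) = -62 - X)
101*(-139) + t(R(2), -7) = 101*(-139) + (-62 - 1*(-7)) = -14039 + (-62 + 7) = -14039 - 55 = -14094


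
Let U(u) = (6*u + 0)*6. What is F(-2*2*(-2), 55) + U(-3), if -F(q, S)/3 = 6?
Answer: -126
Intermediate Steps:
F(q, S) = -18 (F(q, S) = -3*6 = -18)
U(u) = 36*u (U(u) = (6*u)*6 = 36*u)
F(-2*2*(-2), 55) + U(-3) = -18 + 36*(-3) = -18 - 108 = -126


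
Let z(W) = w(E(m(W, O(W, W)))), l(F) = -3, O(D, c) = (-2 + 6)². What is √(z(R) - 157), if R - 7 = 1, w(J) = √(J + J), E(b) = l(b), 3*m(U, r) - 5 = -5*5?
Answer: √(-157 + I*√6) ≈ 0.09774 + 12.53*I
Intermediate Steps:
O(D, c) = 16 (O(D, c) = 4² = 16)
m(U, r) = -20/3 (m(U, r) = 5/3 + (-5*5)/3 = 5/3 + (⅓)*(-25) = 5/3 - 25/3 = -20/3)
E(b) = -3
w(J) = √2*√J (w(J) = √(2*J) = √2*√J)
R = 8 (R = 7 + 1 = 8)
z(W) = I*√6 (z(W) = √2*√(-3) = √2*(I*√3) = I*√6)
√(z(R) - 157) = √(I*√6 - 157) = √(-157 + I*√6)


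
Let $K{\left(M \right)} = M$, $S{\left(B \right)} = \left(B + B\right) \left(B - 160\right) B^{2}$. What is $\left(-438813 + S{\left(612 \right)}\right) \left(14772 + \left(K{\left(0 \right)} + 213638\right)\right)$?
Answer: $47330042127412590$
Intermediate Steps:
$S{\left(B \right)} = 2 B^{3} \left(-160 + B\right)$ ($S{\left(B \right)} = 2 B \left(-160 + B\right) B^{2} = 2 B^{3} \left(-160 + B\right)$)
$\left(-438813 + S{\left(612 \right)}\right) \left(14772 + \left(K{\left(0 \right)} + 213638\right)\right) = \left(-438813 + 2 \cdot 612^{3} \left(-160 + 612\right)\right) \left(14772 + \left(0 + 213638\right)\right) = \left(-438813 + 2 \cdot 229220928 \cdot 452\right) \left(14772 + 213638\right) = \left(-438813 + 207215718912\right) 228410 = 207215280099 \cdot 228410 = 47330042127412590$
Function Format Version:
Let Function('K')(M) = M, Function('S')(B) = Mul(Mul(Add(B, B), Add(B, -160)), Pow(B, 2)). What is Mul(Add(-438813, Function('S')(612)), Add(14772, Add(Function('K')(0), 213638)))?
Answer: 47330042127412590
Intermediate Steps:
Function('S')(B) = Mul(2, Pow(B, 3), Add(-160, B)) (Function('S')(B) = Mul(Mul(Mul(2, B), Add(-160, B)), Pow(B, 2)) = Mul(Mul(2, B, Add(-160, B)), Pow(B, 2)) = Mul(2, Pow(B, 3), Add(-160, B)))
Mul(Add(-438813, Function('S')(612)), Add(14772, Add(Function('K')(0), 213638))) = Mul(Add(-438813, Mul(2, Pow(612, 3), Add(-160, 612))), Add(14772, Add(0, 213638))) = Mul(Add(-438813, Mul(2, 229220928, 452)), Add(14772, 213638)) = Mul(Add(-438813, 207215718912), 228410) = Mul(207215280099, 228410) = 47330042127412590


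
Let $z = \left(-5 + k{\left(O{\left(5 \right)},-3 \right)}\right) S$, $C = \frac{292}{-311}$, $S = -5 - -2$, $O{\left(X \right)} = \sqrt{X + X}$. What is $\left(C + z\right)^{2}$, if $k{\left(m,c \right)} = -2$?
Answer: $\frac{38925121}{96721} \approx 402.45$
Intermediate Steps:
$O{\left(X \right)} = \sqrt{2} \sqrt{X}$ ($O{\left(X \right)} = \sqrt{2 X} = \sqrt{2} \sqrt{X}$)
$S = -3$ ($S = -5 + 2 = -3$)
$C = - \frac{292}{311}$ ($C = 292 \left(- \frac{1}{311}\right) = - \frac{292}{311} \approx -0.93891$)
$z = 21$ ($z = \left(-5 - 2\right) \left(-3\right) = \left(-7\right) \left(-3\right) = 21$)
$\left(C + z\right)^{2} = \left(- \frac{292}{311} + 21\right)^{2} = \left(\frac{6239}{311}\right)^{2} = \frac{38925121}{96721}$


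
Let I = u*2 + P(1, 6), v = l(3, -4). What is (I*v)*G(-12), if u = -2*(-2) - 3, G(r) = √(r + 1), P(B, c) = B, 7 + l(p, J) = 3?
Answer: -12*I*√11 ≈ -39.799*I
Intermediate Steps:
l(p, J) = -4 (l(p, J) = -7 + 3 = -4)
v = -4
G(r) = √(1 + r)
u = 1 (u = 4 - 3 = 1)
I = 3 (I = 1*2 + 1 = 2 + 1 = 3)
(I*v)*G(-12) = (3*(-4))*√(1 - 12) = -12*I*√11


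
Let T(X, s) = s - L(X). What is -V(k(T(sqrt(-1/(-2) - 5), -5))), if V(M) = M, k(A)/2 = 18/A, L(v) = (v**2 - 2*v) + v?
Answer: 72*I/(I + 3*sqrt(2)) ≈ 3.7895 + 16.077*I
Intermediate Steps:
L(v) = v**2 - v
T(X, s) = s - X*(-1 + X)
k(A) = 36/A (k(A) = 2*(18/A) = 36/A)
-V(k(T(sqrt(-1/(-2) - 5), -5))) = -36/(-5 - sqrt(-1/(-2) - 5)*(-1 + sqrt(-1/(-2) - 5))) = -36/(-5 - sqrt(-1*(-1/2) - 5)*(-1 + sqrt(-1*(-1/2) - 5))) = -36/(-5 - sqrt(1/2 - 5)*(-1 + sqrt(1/2 - 5))) = -36/(-5 - sqrt(-9/2)*(-1 + sqrt(-9/2))) = -36/(-5 - 3*I*sqrt(2)/2*(-1 + 3*I*sqrt(2)/2)) = -36/(-5 - 3*I*sqrt(2)*(-1 + 3*I*sqrt(2)/2)/2)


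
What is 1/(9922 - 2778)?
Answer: 1/7144 ≈ 0.00013998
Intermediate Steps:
1/(9922 - 2778) = 1/7144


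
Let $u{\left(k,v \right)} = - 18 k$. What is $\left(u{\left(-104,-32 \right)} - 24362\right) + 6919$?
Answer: $-15571$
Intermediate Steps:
$\left(u{\left(-104,-32 \right)} - 24362\right) + 6919 = \left(\left(-18\right) \left(-104\right) - 24362\right) + 6919 = \left(1872 - 24362\right) + 6919 = -22490 + 6919 = -15571$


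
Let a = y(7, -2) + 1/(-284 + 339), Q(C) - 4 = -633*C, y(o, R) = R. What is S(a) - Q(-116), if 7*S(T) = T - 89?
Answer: -28276324/385 ≈ -73445.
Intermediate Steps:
Q(C) = 4 - 633*C
a = -109/55 (a = -2 + 1/(-284 + 339) = -2 + 1/55 = -109/55 ≈ -1.9818)
S(T) = -89/7 + T/7 (S(T) = (T - 89)/7 = (-89 + T)/7 = -89/7 + T/7)
S(a) - Q(-116) = (-89/7 + (⅐)*(-109/55)) - (4 - 633*(-116)) = (-89/7 - 109/385) - (4 + 73428) = -5004/385 - 1*73432 = -5004/385 - 73432 = -28276324/385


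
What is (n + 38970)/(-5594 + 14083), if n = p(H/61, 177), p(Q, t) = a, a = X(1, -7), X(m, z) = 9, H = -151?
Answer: 38979/8489 ≈ 4.5917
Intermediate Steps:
a = 9
p(Q, t) = 9
n = 9
(n + 38970)/(-5594 + 14083) = (9 + 38970)/(-5594 + 14083) = 38979/8489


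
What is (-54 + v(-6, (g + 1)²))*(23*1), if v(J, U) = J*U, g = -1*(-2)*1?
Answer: -2484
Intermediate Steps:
g = 2 (g = 2*1 = 2)
(-54 + v(-6, (g + 1)²))*(23*1) = (-54 - 6*(2 + 1)²)*(23*1) = (-54 - 6*3²)*23 = (-54 - 6*9)*23 = (-54 - 54)*23 = -108*23 = -2484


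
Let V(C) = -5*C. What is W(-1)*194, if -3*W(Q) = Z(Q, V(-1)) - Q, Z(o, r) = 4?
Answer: -970/3 ≈ -323.33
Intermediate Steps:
W(Q) = -4/3 + Q/3 (W(Q) = -(4 - Q)/3 = -4/3 + Q/3)
W(-1)*194 = (-4/3 + (1/3)*(-1))*194 = (-4/3 - 1/3)*194 = -5/3*194 = -970/3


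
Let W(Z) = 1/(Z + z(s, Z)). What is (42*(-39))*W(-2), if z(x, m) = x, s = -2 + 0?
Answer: 819/2 ≈ 409.50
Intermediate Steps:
s = -2
W(Z) = 1/(-2 + Z) (W(Z) = 1/(Z - 2) = 1/(-2 + Z))
(42*(-39))*W(-2) = (42*(-39))/(-2 - 2) = -1638/(-4) = -1638*(-¼) = 819/2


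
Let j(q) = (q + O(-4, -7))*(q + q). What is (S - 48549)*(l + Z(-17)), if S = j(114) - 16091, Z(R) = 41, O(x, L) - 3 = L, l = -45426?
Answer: 1795430600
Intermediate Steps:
O(x, L) = 3 + L
j(q) = 2*q*(-4 + q) (j(q) = (q + (3 - 7))*(q + q) = (q - 4)*(2*q) = (-4 + q)*(2*q) = 2*q*(-4 + q))
S = 8989 (S = 2*114*(-4 + 114) - 16091 = 2*114*110 - 16091 = 25080 - 16091 = 8989)
(S - 48549)*(l + Z(-17)) = (8989 - 48549)*(-45426 + 41) = -39560*(-45385) = 1795430600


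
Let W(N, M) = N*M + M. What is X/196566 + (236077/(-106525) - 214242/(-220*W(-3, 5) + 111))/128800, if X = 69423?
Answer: 366110599100825283/1038782204601820000 ≈ 0.35244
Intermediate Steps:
W(N, M) = M + M*N (W(N, M) = M*N + M = M + M*N)
X/196566 + (236077/(-106525) - 214242/(-220*W(-3, 5) + 111))/128800 = 69423/196566 + (236077/(-106525) - 214242/(-1100*(1 - 3) + 111))/128800 = 69423*(1/196566) + (236077*(-1/106525) - 214242/(-1100*(-2) + 111))*(1/128800) = 23141/65522 + (-236077/106525 - 214242/(-220*(-10) + 111))*(1/128800) = 23141/65522 + (-236077/106525 - 214242/(2200 + 111))*(1/128800) = 23141/65522 + (-236077/106525 - 214242/2311)*(1/128800) = 23141/65522 - 23367702997/246179275*1/128800 = 23141/65522 - 23367702997/31707890620000 = 366110599100825283/1038782204601820000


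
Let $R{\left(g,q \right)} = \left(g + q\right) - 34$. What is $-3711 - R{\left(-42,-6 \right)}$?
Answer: $-3629$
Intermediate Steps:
$R{\left(g,q \right)} = -34 + g + q$
$-3711 - R{\left(-42,-6 \right)} = -3711 - \left(-34 - 42 - 6\right) = -3711 - -82 = -3711 + 82 = -3629$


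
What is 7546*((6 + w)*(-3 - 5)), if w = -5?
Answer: -60368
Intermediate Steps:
7546*((6 + w)*(-3 - 5)) = 7546*((6 - 5)*(-3 - 5)) = 7546*(1*(-8)) = 7546*(-8) = -60368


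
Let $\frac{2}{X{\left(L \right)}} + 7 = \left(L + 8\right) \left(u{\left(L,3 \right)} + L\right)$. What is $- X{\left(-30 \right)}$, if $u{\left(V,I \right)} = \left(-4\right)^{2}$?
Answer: $- \frac{2}{301} \approx -0.0066445$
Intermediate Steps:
$u{\left(V,I \right)} = 16$
$X{\left(L \right)} = \frac{2}{-7 + \left(8 + L\right) \left(16 + L\right)}$ ($X{\left(L \right)} = \frac{2}{-7 + \left(L + 8\right) \left(16 + L\right)} = \frac{2}{-7 + \left(8 + L\right) \left(16 + L\right)}$)
$- X{\left(-30 \right)} = - \frac{2}{121 + \left(-30\right)^{2} + 24 \left(-30\right)} = - \frac{2}{121 + 900 - 720} = - \frac{2}{301}$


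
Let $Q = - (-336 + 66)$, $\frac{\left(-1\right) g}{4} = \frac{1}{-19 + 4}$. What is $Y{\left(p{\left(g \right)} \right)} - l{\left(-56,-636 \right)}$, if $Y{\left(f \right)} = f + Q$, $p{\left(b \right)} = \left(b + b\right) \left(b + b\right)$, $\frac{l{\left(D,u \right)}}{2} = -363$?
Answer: $\frac{224164}{225} \approx 996.28$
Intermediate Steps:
$l{\left(D,u \right)} = -726$ ($l{\left(D,u \right)} = 2 \left(-363\right) = -726$)
$g = \frac{4}{15}$ ($g = - \frac{4}{-19 + 4} = - \frac{4}{-15} = \left(-4\right) \left(- \frac{1}{15}\right) = \frac{4}{15} \approx 0.26667$)
$Q = 270$ ($Q = \left(-1\right) \left(-270\right) = 270$)
$p{\left(b \right)} = 4 b^{2}$ ($p{\left(b \right)} = 2 b 2 b = 4 b^{2}$)
$Y{\left(f \right)} = 270 + f$ ($Y{\left(f \right)} = f + 270 = 270 + f$)
$Y{\left(p{\left(g \right)} \right)} - l{\left(-56,-636 \right)} = \left(270 + 4 \left(\frac{4}{15}\right)^{2}\right) - -726 = \left(270 + 4 \cdot \frac{16}{225}\right) + 726 = \left(270 + \frac{64}{225}\right) + 726 = \frac{60814}{225} + 726 = \frac{224164}{225}$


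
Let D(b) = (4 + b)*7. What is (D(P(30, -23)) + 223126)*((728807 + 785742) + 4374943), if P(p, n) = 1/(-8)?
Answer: 2628517088925/2 ≈ 1.3143e+12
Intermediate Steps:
P(p, n) = -⅛
D(b) = 28 + 7*b
(D(P(30, -23)) + 223126)*((728807 + 785742) + 4374943) = ((28 + 7*(-⅛)) + 223126)*((728807 + 785742) + 4374943) = ((28 - 7/8) + 223126)*(1514549 + 4374943) = (217/8 + 223126)*5889492 = (1785225/8)*5889492 = 2628517088925/2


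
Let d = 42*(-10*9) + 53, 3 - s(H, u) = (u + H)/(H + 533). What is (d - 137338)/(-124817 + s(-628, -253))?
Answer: 13401175/11858211 ≈ 1.1301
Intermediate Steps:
s(H, u) = 3 - (H + u)/(533 + H) (s(H, u) = 3 - (u + H)/(H + 533) = 3 - (H + u)/(533 + H))
d = -3727 (d = 42*(-90) + 53 = -3780 + 53 = -3727)
(d - 137338)/(-124817 + s(-628, -253)) = (-3727 - 137338)/(-124817 + (1599 - 1*(-253) + 2*(-628))/(533 - 628)) = -141065/(-124817 + (1599 + 253 - 1256)/(-95)) = -141065/(-124817 - 1/95*596) = -141065/(-124817 - 596/95) = -141065/(-11858211/95) = -141065*(-95/11858211) = 13401175/11858211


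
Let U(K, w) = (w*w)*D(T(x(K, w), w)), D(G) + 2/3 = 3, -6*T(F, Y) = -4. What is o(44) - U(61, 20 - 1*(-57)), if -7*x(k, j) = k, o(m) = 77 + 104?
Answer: -40960/3 ≈ -13653.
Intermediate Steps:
o(m) = 181
x(k, j) = -k/7
T(F, Y) = ⅔ (T(F, Y) = -⅙*(-4) = ⅔)
D(G) = 7/3 (D(G) = -⅔ + 3 = 7/3)
U(K, w) = 7*w²/3 (U(K, w) = (w*w)*(7/3) = w²*(7/3) = 7*w²/3)
o(44) - U(61, 20 - 1*(-57)) = 181 - 7*(20 - 1*(-57))²/3 = 181 - 7*(20 + 57)²/3 = 181 - 7*77²/3 = 181 - 7*5929/3 = 181 - 1*41503/3 = 181 - 41503/3 = -40960/3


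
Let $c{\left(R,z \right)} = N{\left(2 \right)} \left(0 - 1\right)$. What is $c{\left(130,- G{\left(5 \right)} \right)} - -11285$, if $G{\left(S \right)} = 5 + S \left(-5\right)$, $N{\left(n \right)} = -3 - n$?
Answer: $11290$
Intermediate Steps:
$G{\left(S \right)} = 5 - 5 S$
$c{\left(R,z \right)} = 5$ ($c{\left(R,z \right)} = \left(-3 - 2\right) \left(0 - 1\right) = \left(-3 - 2\right) \left(-1\right) = \left(-5\right) \left(-1\right) = 5$)
$c{\left(130,- G{\left(5 \right)} \right)} - -11285 = 5 - -11285 = 5 + 11285 = 11290$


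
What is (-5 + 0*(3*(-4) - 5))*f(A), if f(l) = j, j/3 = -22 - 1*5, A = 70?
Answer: 405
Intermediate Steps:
j = -81 (j = 3*(-22 - 1*5) = 3*(-22 - 5) = 3*(-27) = -81)
f(l) = -81
(-5 + 0*(3*(-4) - 5))*f(A) = (-5 + 0*(3*(-4) - 5))*(-81) = (-5 + 0*(-12 - 5))*(-81) = (-5 + 0*(-17))*(-81) = (-5 + 0)*(-81) = -5*(-81) = 405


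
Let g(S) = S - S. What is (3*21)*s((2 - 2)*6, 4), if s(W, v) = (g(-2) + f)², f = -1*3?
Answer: 567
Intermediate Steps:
g(S) = 0
f = -3
s(W, v) = 9 (s(W, v) = (0 - 3)² = (-3)² = 9)
(3*21)*s((2 - 2)*6, 4) = (3*21)*9 = 63*9 = 567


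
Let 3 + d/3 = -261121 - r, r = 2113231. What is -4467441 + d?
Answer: -11590506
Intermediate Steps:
d = -7123065 (d = -9 + 3*(-261121 - 1*2113231) = -9 + 3*(-261121 - 2113231) = -9 + 3*(-2374352) = -9 - 7123056 = -7123065)
-4467441 + d = -4467441 - 7123065 = -11590506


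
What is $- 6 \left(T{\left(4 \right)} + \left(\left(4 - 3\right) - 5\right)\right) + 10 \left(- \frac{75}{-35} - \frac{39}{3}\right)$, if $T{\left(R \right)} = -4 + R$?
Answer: $- \frac{592}{7} \approx -84.571$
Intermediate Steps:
$- 6 \left(T{\left(4 \right)} + \left(\left(4 - 3\right) - 5\right)\right) + 10 \left(- \frac{75}{-35} - \frac{39}{3}\right) = - 6 \left(\left(-4 + 4\right) + \left(\left(4 - 3\right) - 5\right)\right) + 10 \left(- \frac{75}{-35} - \frac{39}{3}\right) = - 6 \left(0 + \left(1 - 5\right)\right) + 10 \left(\left(-75\right) \left(- \frac{1}{35}\right) - 13\right) = - 6 \left(0 - 4\right) + 10 \left(\frac{15}{7} - 13\right) = \left(-6\right) \left(-4\right) + 10 \left(- \frac{76}{7}\right) = 24 - \frac{760}{7} = - \frac{592}{7}$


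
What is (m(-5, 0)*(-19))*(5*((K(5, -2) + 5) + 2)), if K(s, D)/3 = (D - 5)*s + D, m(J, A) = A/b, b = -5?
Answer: 0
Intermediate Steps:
m(J, A) = -A/5 (m(J, A) = A/(-5) = A*(-⅕) = -A/5)
K(s, D) = 3*D + 3*s*(-5 + D) (K(s, D) = 3*((D - 5)*s + D) = 3*((-5 + D)*s + D) = 3*(s*(-5 + D) + D) = 3*(D + s*(-5 + D)) = 3*D + 3*s*(-5 + D))
(m(-5, 0)*(-19))*(5*((K(5, -2) + 5) + 2)) = (-⅕*0*(-19))*(5*(((-15*5 + 3*(-2) + 3*(-2)*5) + 5) + 2)) = (0*(-19))*(5*(((-75 - 6 - 30) + 5) + 2)) = 0*(5*((-111 + 5) + 2)) = 0*(5*(-106 + 2)) = 0*(5*(-104)) = 0*(-520) = 0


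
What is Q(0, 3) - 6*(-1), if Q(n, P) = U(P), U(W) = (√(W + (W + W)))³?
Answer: 33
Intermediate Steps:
U(W) = 3*√3*W^(3/2) (U(W) = (√(W + 2*W))³ = (√(3*W))³ = (√3*√W)³ = 3*√3*W^(3/2))
Q(n, P) = 3*√3*P^(3/2)
Q(0, 3) - 6*(-1) = 3*√3*3^(3/2) - 6*(-1) = 3*√3*(3*√3) + 6 = 27 + 6 = 33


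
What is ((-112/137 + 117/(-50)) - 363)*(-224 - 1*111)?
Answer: 168047993/1370 ≈ 1.2266e+5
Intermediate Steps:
((-112/137 + 117/(-50)) - 363)*(-224 - 1*111) = ((-112*1/137 + 117*(-1/50)) - 363)*(-224 - 111) = ((-112/137 - 117/50) - 363)*(-335) = (-21629/6850 - 363)*(-335) = -2508179/6850*(-335) = 168047993/1370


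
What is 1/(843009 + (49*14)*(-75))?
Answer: 1/791559 ≈ 1.2633e-6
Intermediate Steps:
1/(843009 + (49*14)*(-75)) = 1/(843009 + 686*(-75)) = 1/(843009 - 51450) = 1/791559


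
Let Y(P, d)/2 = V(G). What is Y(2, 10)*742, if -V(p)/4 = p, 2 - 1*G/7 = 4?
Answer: 83104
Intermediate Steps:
G = -14 (G = 14 - 7*4 = 14 - 28 = -14)
V(p) = -4*p
Y(P, d) = 112 (Y(P, d) = 2*(-4*(-14)) = 2*56 = 112)
Y(2, 10)*742 = 112*742 = 83104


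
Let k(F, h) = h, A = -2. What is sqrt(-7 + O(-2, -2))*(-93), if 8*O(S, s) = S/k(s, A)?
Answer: -93*I*sqrt(110)/4 ≈ -243.85*I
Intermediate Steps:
O(S, s) = -S/16 (O(S, s) = (S/(-2))/8 = (S*(-1/2))/8 = (-S/2)/8 = -S/16)
sqrt(-7 + O(-2, -2))*(-93) = sqrt(-7 - 1/16*(-2))*(-93) = sqrt(-7 + 1/8)*(-93) = sqrt(-55/8)*(-93) = (I*sqrt(110)/4)*(-93) = -93*I*sqrt(110)/4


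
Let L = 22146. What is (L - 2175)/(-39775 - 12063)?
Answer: -19971/51838 ≈ -0.38526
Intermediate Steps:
(L - 2175)/(-39775 - 12063) = (22146 - 2175)/(-39775 - 12063) = 19971/(-51838) = 19971*(-1/51838) = -19971/51838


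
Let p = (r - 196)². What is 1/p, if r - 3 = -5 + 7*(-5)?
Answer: 1/54289 ≈ 1.8420e-5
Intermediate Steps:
r = -37 (r = 3 + (-5 + 7*(-5)) = 3 + (-5 - 35) = 3 - 40 = -37)
p = 54289 (p = (-37 - 196)² = (-233)² = 54289)
1/p = 1/54289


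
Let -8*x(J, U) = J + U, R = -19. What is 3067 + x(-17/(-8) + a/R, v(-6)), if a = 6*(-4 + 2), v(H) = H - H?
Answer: 3729053/1216 ≈ 3066.7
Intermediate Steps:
v(H) = 0
a = -12 (a = 6*(-2) = -12)
x(J, U) = -J/8 - U/8 (x(J, U) = -(J + U)/8 = -J/8 - U/8)
3067 + x(-17/(-8) + a/R, v(-6)) = 3067 + (-(-17/(-8) - 12/(-19))/8 - ⅛*0) = 3067 + (-(-17*(-⅛) - 12*(-1/19))/8 + 0) = 3067 + (-(17/8 + 12/19)/8 + 0) = 3067 + (-⅛*419/152 + 0) = 3067 + (-419/1216 + 0) = 3067 - 419/1216 = 3729053/1216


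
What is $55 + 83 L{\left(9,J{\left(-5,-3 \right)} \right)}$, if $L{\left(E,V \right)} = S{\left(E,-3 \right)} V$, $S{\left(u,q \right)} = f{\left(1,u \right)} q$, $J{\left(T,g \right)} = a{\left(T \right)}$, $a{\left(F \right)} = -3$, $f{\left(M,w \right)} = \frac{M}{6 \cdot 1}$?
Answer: $\frac{359}{2} \approx 179.5$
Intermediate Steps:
$f{\left(M,w \right)} = \frac{M}{6}$
$J{\left(T,g \right)} = -3$
$S{\left(u,q \right)} = \frac{q}{6}$ ($S{\left(u,q \right)} = \frac{1}{6} \cdot 1 q = \frac{q}{6}$)
$L{\left(E,V \right)} = - \frac{V}{2}$ ($L{\left(E,V \right)} = \frac{1}{6} \left(-3\right) V = - \frac{V}{2}$)
$55 + 83 L{\left(9,J{\left(-5,-3 \right)} \right)} = 55 + 83 \left(\left(- \frac{1}{2}\right) \left(-3\right)\right) = 55 + 83 \cdot \frac{3}{2} = 55 + \frac{249}{2} = \frac{359}{2}$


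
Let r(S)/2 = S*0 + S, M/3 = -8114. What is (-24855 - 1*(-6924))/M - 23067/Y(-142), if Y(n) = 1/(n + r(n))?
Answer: 79732567765/8114 ≈ 9.8265e+6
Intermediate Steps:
M = -24342 (M = 3*(-8114) = -24342)
r(S) = 2*S (r(S) = 2*(S*0 + S) = 2*(0 + S) = 2*S)
Y(n) = 1/(3*n) (Y(n) = 1/(n + 2*n) = 1/(3*n))
(-24855 - 1*(-6924))/M - 23067/Y(-142) = (-24855 - 1*(-6924))/(-24342) - 23067/((⅓)/(-142)) = (-24855 + 6924)*(-1/24342) - 23067/((⅓)*(-1/142)) = -17931*(-1/24342) - 23067/(-1/426) = 5977/8114 - 23067*(-426) = 5977/8114 + 9826542 = 79732567765/8114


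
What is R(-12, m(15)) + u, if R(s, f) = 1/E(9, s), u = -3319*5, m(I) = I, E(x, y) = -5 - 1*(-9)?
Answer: -66379/4 ≈ -16595.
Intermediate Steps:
E(x, y) = 4 (E(x, y) = -5 + 9 = 4)
u = -16595
R(s, f) = 1/4
R(-12, m(15)) + u = 1/4 - 16595 = -66379/4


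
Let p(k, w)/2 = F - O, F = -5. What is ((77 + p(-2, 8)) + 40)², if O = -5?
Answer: 13689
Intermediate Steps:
p(k, w) = 0 (p(k, w) = 2*(-5 - 1*(-5)) = 2*(-5 + 5) = 2*0 = 0)
((77 + p(-2, 8)) + 40)² = ((77 + 0) + 40)² = (77 + 40)² = 117² = 13689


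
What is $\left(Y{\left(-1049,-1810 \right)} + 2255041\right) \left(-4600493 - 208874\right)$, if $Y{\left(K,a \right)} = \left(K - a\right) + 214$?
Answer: $-10850008901872$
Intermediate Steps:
$Y{\left(K,a \right)} = 214 + K - a$
$\left(Y{\left(-1049,-1810 \right)} + 2255041\right) \left(-4600493 - 208874\right) = \left(\left(214 - 1049 - -1810\right) + 2255041\right) \left(-4600493 - 208874\right) = \left(\left(214 - 1049 + 1810\right) + 2255041\right) \left(-4809367\right) = \left(975 + 2255041\right) \left(-4809367\right) = 2256016 \left(-4809367\right) = -10850008901872$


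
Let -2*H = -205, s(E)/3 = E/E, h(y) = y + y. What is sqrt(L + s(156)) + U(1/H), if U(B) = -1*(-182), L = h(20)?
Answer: 182 + sqrt(43) ≈ 188.56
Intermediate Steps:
h(y) = 2*y
s(E) = 3 (s(E) = 3*(E/E) = 3*1 = 3)
H = 205/2 (H = -1/2*(-205) = 205/2 ≈ 102.50)
L = 40 (L = 2*20 = 40)
U(B) = 182
sqrt(L + s(156)) + U(1/H) = sqrt(40 + 3) + 182 = sqrt(43) + 182 = 182 + sqrt(43)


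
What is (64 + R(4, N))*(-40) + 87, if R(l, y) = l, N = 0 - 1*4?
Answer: -2633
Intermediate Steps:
N = -4 (N = 0 - 4 = -4)
(64 + R(4, N))*(-40) + 87 = (64 + 4)*(-40) + 87 = 68*(-40) + 87 = -2720 + 87 = -2633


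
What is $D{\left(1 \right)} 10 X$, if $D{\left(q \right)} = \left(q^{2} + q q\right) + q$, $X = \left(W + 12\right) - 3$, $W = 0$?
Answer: $270$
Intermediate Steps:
$X = 9$ ($X = \left(0 + 12\right) - 3 = 12 - 3 = 9$)
$D{\left(q \right)} = q + 2 q^{2}$ ($D{\left(q \right)} = \left(q^{2} + q^{2}\right) + q = 2 q^{2} + q = q + 2 q^{2}$)
$D{\left(1 \right)} 10 X = 1 \left(1 + 2 \cdot 1\right) 10 \cdot 9 = 1 \left(1 + 2\right) 10 \cdot 9 = 1 \cdot 3 \cdot 10 \cdot 9 = 3 \cdot 10 \cdot 9 = 30 \cdot 9 = 270$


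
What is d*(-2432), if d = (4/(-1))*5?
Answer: 48640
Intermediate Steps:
d = -20 (d = (4*(-1))*5 = -4*5 = -20)
d*(-2432) = -20*(-2432) = 48640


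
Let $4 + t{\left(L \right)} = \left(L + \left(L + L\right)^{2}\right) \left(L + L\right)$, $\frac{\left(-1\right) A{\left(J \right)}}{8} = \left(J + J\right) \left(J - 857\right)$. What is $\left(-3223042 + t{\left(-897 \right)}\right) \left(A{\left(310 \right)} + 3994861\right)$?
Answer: $-38741863850223772$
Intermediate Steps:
$A{\left(J \right)} = - 16 J \left(-857 + J\right)$ ($A{\left(J \right)} = - 8 \left(J + J\right) \left(J - 857\right) = - 8 \cdot 2 J \left(-857 + J\right) = - 16 J \left(-857 + J\right)$)
$t{\left(L \right)} = -4 + 2 L \left(L + 4 L^{2}\right)$ ($t{\left(L \right)} = -4 + \left(L + \left(L + L\right)^{2}\right) \left(L + L\right) = -4 + \left(L + \left(2 L\right)^{2}\right) 2 L = -4 + \left(L + 4 L^{2}\right) 2 L = -4 + 2 L \left(L + 4 L^{2}\right)$)
$\left(-3223042 + t{\left(-897 \right)}\right) \left(A{\left(310 \right)} + 3994861\right) = \left(-3223042 + \left(-4 + 2 \left(-897\right)^{2} + 8 \left(-897\right)^{3}\right)\right) \left(16 \cdot 310 \left(857 - 310\right) + 3994861\right) = \left(-3223042 + \left(-4 + 2 \cdot 804609 + 8 \left(-721734273\right)\right)\right) \left(16 \cdot 310 \left(857 - 310\right) + 3994861\right) = \left(-3223042 - 5772264970\right) \left(16 \cdot 310 \cdot 547 + 3994861\right) = \left(-3223042 - 5772264970\right) \left(2713120 + 3994861\right) = \left(-5775488012\right) 6707981 = -38741863850223772$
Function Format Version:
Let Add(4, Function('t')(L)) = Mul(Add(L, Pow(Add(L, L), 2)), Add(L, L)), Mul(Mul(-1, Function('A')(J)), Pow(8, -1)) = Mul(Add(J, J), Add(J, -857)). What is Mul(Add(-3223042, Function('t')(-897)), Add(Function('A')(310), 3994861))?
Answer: -38741863850223772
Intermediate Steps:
Function('A')(J) = Mul(-16, J, Add(-857, J)) (Function('A')(J) = Mul(-8, Mul(Add(J, J), Add(J, -857))) = Mul(-8, Mul(Mul(2, J), Add(-857, J))) = Mul(-8, Mul(2, J, Add(-857, J))) = Mul(-16, J, Add(-857, J)))
Function('t')(L) = Add(-4, Mul(2, L, Add(L, Mul(4, Pow(L, 2))))) (Function('t')(L) = Add(-4, Mul(Add(L, Pow(Add(L, L), 2)), Add(L, L))) = Add(-4, Mul(Add(L, Pow(Mul(2, L), 2)), Mul(2, L))) = Add(-4, Mul(Add(L, Mul(4, Pow(L, 2))), Mul(2, L))) = Add(-4, Mul(2, L, Add(L, Mul(4, Pow(L, 2))))))
Mul(Add(-3223042, Function('t')(-897)), Add(Function('A')(310), 3994861)) = Mul(Add(-3223042, Add(-4, Mul(2, Pow(-897, 2)), Mul(8, Pow(-897, 3)))), Add(Mul(16, 310, Add(857, Mul(-1, 310))), 3994861)) = Mul(Add(-3223042, Add(-4, Mul(2, 804609), Mul(8, -721734273))), Add(Mul(16, 310, Add(857, -310)), 3994861)) = Mul(Add(-3223042, Add(-4, 1609218, -5773874184)), Add(Mul(16, 310, 547), 3994861)) = Mul(Add(-3223042, -5772264970), Add(2713120, 3994861)) = Mul(-5775488012, 6707981) = -38741863850223772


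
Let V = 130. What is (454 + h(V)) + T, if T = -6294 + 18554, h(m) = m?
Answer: 12844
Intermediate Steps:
T = 12260
(454 + h(V)) + T = (454 + 130) + 12260 = 584 + 12260 = 12844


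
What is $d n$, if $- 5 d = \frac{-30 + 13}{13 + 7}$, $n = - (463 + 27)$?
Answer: $- \frac{833}{10} \approx -83.3$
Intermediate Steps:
$n = -490$ ($n = \left(-1\right) 490 = -490$)
$d = \frac{17}{100}$ ($d = - \frac{\frac{1}{13 + 7} \left(-30 + 13\right)}{5} = - \frac{\frac{1}{20} \left(-17\right)}{5} = \left(- \frac{1}{5}\right) \left(- \frac{17}{20}\right) = \frac{17}{100} \approx 0.17$)
$d n = \frac{17}{100} \left(-490\right) = - \frac{833}{10}$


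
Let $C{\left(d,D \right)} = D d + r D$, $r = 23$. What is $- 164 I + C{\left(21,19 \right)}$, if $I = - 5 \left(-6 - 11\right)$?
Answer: $-13104$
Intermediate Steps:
$C{\left(d,D \right)} = 23 D + D d$ ($C{\left(d,D \right)} = D d + 23 D = 23 D + D d$)
$I = 85$ ($I = \left(-5\right) \left(-17\right) = 85$)
$- 164 I + C{\left(21,19 \right)} = \left(-164\right) 85 + 19 \left(23 + 21\right) = -13940 + 19 \cdot 44 = -13940 + 836 = -13104$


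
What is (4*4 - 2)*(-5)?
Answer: -70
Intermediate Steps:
(4*4 - 2)*(-5) = (16 - 2)*(-5) = 14*(-5) = -70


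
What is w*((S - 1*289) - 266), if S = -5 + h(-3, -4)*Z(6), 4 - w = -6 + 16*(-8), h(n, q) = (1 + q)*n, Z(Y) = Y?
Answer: -69828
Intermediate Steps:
h(n, q) = n*(1 + q)
w = 138 (w = 4 - (-6 + 16*(-8)) = 4 - (-6 - 128) = 4 - 1*(-134) = 4 + 134 = 138)
S = 49 (S = -5 - 3*(1 - 4)*6 = -5 - 3*(-3)*6 = -5 + 9*6 = -5 + 54 = 49)
w*((S - 1*289) - 266) = 138*((49 - 1*289) - 266) = 138*((49 - 289) - 266) = 138*(-240 - 266) = 138*(-506) = -69828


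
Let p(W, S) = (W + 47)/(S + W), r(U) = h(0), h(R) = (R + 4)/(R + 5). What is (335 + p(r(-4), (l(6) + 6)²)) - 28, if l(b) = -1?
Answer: 39842/129 ≈ 308.85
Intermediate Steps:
h(R) = (4 + R)/(5 + R)
r(U) = ⅘ (r(U) = (4 + 0)/(5 + 0) = 4/5 = (⅕)*4 = ⅘)
p(W, S) = (47 + W)/(S + W)
(335 + p(r(-4), (l(6) + 6)²)) - 28 = (335 + (47 + ⅘)/((-1 + 6)² + ⅘)) - 28 = (335 + (239/5)/(5² + ⅘)) - 28 = (335 + (239/5)/(25 + ⅘)) - 28 = (335 + (239/5)/(129/5)) - 28 = (335 + (5/129)*(239/5)) - 28 = (335 + 239/129) - 28 = 43454/129 - 28 = 39842/129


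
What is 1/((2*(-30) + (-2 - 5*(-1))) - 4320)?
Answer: -1/4377 ≈ -0.00022847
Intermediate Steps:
1/((2*(-30) + (-2 - 5*(-1))) - 4320) = 1/((-60 + (-2 + 5)) - 4320) = 1/((-60 + 3) - 4320) = 1/(-57 - 4320) = 1/(-4377) = -1/4377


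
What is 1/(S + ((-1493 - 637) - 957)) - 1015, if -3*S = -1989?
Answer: -2460361/2424 ≈ -1015.0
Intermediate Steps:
S = 663 (S = -⅓*(-1989) = 663)
1/(S + ((-1493 - 637) - 957)) - 1015 = 1/(663 + ((-1493 - 637) - 957)) - 1015 = 1/(663 + (-2130 - 957)) - 1015 = 1/(663 - 3087) - 1015 = 1/(-2424) - 1015 = -1/2424 - 1015 = -2460361/2424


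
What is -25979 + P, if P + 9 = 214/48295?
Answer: -1255090246/48295 ≈ -25988.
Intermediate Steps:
P = -434441/48295 (P = -9 + 214/48295 = -434441/48295 ≈ -8.9956)
-25979 + P = -25979 - 434441/48295 = -1255090246/48295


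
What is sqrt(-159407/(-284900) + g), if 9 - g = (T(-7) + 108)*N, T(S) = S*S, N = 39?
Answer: I*sqrt(4962157980857)/28490 ≈ 78.188*I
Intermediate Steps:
T(S) = S**2
g = -6114 (g = 9 - ((-7)**2 + 108)*39 = 9 - (49 + 108)*39 = 9 - 157*39 = 9 - 1*6123 = 9 - 6123 = -6114)
sqrt(-159407/(-284900) + g) = sqrt(-159407/(-284900) - 6114) = sqrt(-159407*(-1/284900) - 6114) = sqrt(159407/284900 - 6114) = sqrt(-1741719193/284900) = I*sqrt(4962157980857)/28490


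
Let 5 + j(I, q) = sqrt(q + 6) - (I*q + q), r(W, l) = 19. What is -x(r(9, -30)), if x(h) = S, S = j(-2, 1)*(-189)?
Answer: -756 + 189*sqrt(7) ≈ -255.95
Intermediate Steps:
j(I, q) = -5 + sqrt(6 + q) - q - I*q (j(I, q) = -5 + (sqrt(q + 6) - (I*q + q)) = -5 + (sqrt(6 + q) - (q + I*q)) = -5 + (sqrt(6 + q) + (-q - I*q)) = -5 + (sqrt(6 + q) - q - I*q) = -5 + sqrt(6 + q) - q - I*q)
S = 756 - 189*sqrt(7) (S = (-5 + sqrt(6 + 1) - 1*1 - 1*(-2)*1)*(-189) = (-5 + sqrt(7) - 1 + 2)*(-189) = (-4 + sqrt(7))*(-189) = 756 - 189*sqrt(7) ≈ 255.95)
x(h) = 756 - 189*sqrt(7)
-x(r(9, -30)) = -(756 - 189*sqrt(7)) = -756 + 189*sqrt(7)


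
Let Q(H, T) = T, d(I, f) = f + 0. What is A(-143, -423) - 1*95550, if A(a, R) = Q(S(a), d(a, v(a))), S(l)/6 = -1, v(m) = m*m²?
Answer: -3019757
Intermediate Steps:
v(m) = m³
S(l) = -6 (S(l) = 6*(-1) = -6)
d(I, f) = f
A(a, R) = a³
A(-143, -423) - 1*95550 = (-143)³ - 1*95550 = -2924207 - 95550 = -3019757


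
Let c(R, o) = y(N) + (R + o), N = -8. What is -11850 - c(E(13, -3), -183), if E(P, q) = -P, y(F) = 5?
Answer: -11659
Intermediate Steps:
c(R, o) = 5 + R + o (c(R, o) = 5 + (R + o) = 5 + R + o)
-11850 - c(E(13, -3), -183) = -11850 - (5 - 1*13 - 183) = -11850 - (5 - 13 - 183) = -11850 - 1*(-191) = -11850 + 191 = -11659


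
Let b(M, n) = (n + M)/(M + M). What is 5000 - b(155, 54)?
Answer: 1549791/310 ≈ 4999.3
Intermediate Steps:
b(M, n) = (M + n)/(2*M) (b(M, n) = (M + n)/((2*M)) = (M + n)*(1/(2*M)) = (M + n)/(2*M))
5000 - b(155, 54) = 5000 - (155 + 54)/(2*155) = 5000 - 209/(2*155) = 5000 - 1*209/310 = 5000 - 209/310 = 1549791/310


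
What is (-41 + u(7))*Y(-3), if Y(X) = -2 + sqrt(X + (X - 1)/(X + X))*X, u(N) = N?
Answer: 68 + 34*I*sqrt(21) ≈ 68.0 + 155.81*I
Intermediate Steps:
Y(X) = -2 + X*sqrt(X + (-1 + X)/(2*X)) (Y(X) = -2 + sqrt(X + (-1 + X)/((2*X)))*X = -2 + sqrt(X + (-1 + X)*(1/(2*X)))*X = -2 + sqrt(X + (-1 + X)/(2*X))*X = -2 + X*sqrt(X + (-1 + X)/(2*X)))
(-41 + u(7))*Y(-3) = (-41 + 7)*(-2 + (1/2)*(-3)*sqrt(2 - 2/(-3) + 4*(-3))) = -34*(-2 + (1/2)*(-3)*sqrt(2 - 2*(-1/3) - 12)) = -34*(-2 + (1/2)*(-3)*sqrt(2 + 2/3 - 12)) = -34*(-2 + (1/2)*(-3)*sqrt(-28/3)) = -34*(-2 + (1/2)*(-3)*(2*I*sqrt(21)/3)) = -34*(-2 - I*sqrt(21)) = 68 + 34*I*sqrt(21)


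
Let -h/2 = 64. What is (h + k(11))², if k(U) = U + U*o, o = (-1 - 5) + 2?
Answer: 25921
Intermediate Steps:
o = -4 (o = -6 + 2 = -4)
h = -128 (h = -2*64 = -128)
k(U) = -3*U (k(U) = U + U*(-4) = U - 4*U = -3*U)
(h + k(11))² = (-128 - 3*11)² = (-128 - 33)² = (-161)² = 25921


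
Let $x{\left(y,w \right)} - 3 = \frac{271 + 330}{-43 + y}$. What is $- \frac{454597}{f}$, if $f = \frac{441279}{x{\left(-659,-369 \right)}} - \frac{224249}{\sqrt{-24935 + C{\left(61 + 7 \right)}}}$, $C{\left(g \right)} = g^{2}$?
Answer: $- \frac{4304718372952162595430}{1949204610770764094029} + \frac{230903268382111325 i \sqrt{20311}}{1949204610770764094029} \approx -2.2085 + 0.016883 i$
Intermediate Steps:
$x{\left(y,w \right)} = 3 + \frac{601}{-43 + y}$ ($x{\left(y,w \right)} = 3 + \frac{271 + 330}{-43 + y} = 3 + \frac{601}{-43 + y}$)
$f = \frac{309777858}{1505} + \frac{224249 i \sqrt{20311}}{20311}$ ($f = \frac{441279}{\frac{1}{-43 - 659} \left(472 + 3 \left(-659\right)\right)} - \frac{224249}{\sqrt{-24935 + \left(61 + 7\right)^{2}}} = \frac{441279}{\frac{1}{-702} \left(472 - 1977\right)} - \frac{224249}{\sqrt{-24935 + 68^{2}}} = \frac{441279}{\left(- \frac{1}{702}\right) \left(-1505\right)} - \frac{224249}{\sqrt{-24935 + 4624}} = \frac{441279}{\frac{1505}{702}} - \frac{224249}{\sqrt{-20311}} = 441279 \cdot \frac{702}{1505} - \frac{224249}{i \sqrt{20311}} = \frac{309777858}{1505} - 224249 \left(- \frac{i \sqrt{20311}}{20311}\right) = \frac{309777858}{1505} + \frac{224249 i \sqrt{20311}}{20311} \approx 2.0583 \cdot 10^{5} + 1573.5 i$)
$- \frac{454597}{f} = - \frac{454597}{\frac{309777858}{1505} + \frac{224249 i \sqrt{20311}}{20311}}$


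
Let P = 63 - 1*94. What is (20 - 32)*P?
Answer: 372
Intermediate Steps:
P = -31 (P = 63 - 94 = -31)
(20 - 32)*P = (20 - 32)*(-31) = -12*(-31) = 372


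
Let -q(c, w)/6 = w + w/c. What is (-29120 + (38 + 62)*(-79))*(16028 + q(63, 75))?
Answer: -4035031920/7 ≈ -5.7643e+8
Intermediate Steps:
q(c, w) = -6*w - 6*w/c (q(c, w) = -6*(w + w/c) = -6*w - 6*w/c)
(-29120 + (38 + 62)*(-79))*(16028 + q(63, 75)) = (-29120 + (38 + 62)*(-79))*(16028 - 6*75*(1 + 63)/63) = (-29120 + 100*(-79))*(16028 - 6*75*1/63*64) = (-29120 - 7900)*(16028 - 3200/7) = -37020*108996/7 = -4035031920/7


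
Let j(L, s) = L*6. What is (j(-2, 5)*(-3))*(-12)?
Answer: -432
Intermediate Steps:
j(L, s) = 6*L
(j(-2, 5)*(-3))*(-12) = ((6*(-2))*(-3))*(-12) = -12*(-3)*(-12) = 36*(-12) = -432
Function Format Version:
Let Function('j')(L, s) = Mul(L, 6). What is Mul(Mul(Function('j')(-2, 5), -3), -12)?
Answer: -432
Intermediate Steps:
Function('j')(L, s) = Mul(6, L)
Mul(Mul(Function('j')(-2, 5), -3), -12) = Mul(Mul(Mul(6, -2), -3), -12) = Mul(Mul(-12, -3), -12) = Mul(36, -12) = -432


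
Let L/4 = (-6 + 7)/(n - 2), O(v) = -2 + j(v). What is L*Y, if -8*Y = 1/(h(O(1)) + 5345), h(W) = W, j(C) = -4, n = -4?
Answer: 1/64068 ≈ 1.5608e-5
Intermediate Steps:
O(v) = -6 (O(v) = -2 - 4 = -6)
L = -2/3 (L = 4*((-6 + 7)/(-4 - 2)) = 4*(1/(-6)) = 4*(1*(-1/6)) = 4*(-1/6) = -2/3 ≈ -0.66667)
Y = -1/42712 (Y = -1/(8*(-6 + 5345)) = -1/8/5339 = -1/8*1/5339 = -1/42712 ≈ -2.3413e-5)
L*Y = -2/3*(-1/42712) = 1/64068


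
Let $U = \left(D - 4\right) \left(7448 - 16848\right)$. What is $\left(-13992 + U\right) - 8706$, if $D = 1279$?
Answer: $-12007698$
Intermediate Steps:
$U = -11985000$ ($U = \left(1279 - 4\right) \left(7448 - 16848\right) = 1275 \left(-9400\right) = -11985000$)
$\left(-13992 + U\right) - 8706 = \left(-13992 - 11985000\right) - 8706 = -11998992 - 8706 = -12007698$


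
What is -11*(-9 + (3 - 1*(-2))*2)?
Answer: -11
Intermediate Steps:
-11*(-9 + (3 - 1*(-2))*2) = -11*(-9 + (3 + 2)*2) = -11*(-9 + 5*2) = -11*(-9 + 10) = -11*1 = -11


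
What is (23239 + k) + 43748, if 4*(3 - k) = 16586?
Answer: 125687/2 ≈ 62844.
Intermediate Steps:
k = -8287/2 (k = 3 - ¼*16586 = 3 - 8293/2 = -8287/2 ≈ -4143.5)
(23239 + k) + 43748 = (23239 - 8287/2) + 43748 = 38191/2 + 43748 = 125687/2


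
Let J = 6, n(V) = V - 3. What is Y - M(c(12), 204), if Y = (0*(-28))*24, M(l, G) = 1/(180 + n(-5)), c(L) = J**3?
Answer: -1/172 ≈ -0.0058140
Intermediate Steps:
n(V) = -3 + V
c(L) = 216 (c(L) = 6**3 = 216)
M(l, G) = 1/172 (M(l, G) = 1/(180 + (-3 - 5)) = 1/(180 - 8) = 1/172)
Y = 0 (Y = 0*24 = 0)
Y - M(c(12), 204) = 0 - 1*1/172 = 0 - 1/172 = -1/172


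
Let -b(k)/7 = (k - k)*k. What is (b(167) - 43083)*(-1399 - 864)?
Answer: 97496829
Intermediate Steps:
b(k) = 0 (b(k) = -7*(k - k)*k = -0*k = -7*0 = 0)
(b(167) - 43083)*(-1399 - 864) = (0 - 43083)*(-1399 - 864) = -43083*(-2263) = 97496829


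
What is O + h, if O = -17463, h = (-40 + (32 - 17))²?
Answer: -16838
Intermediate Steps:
h = 625 (h = (-40 + 15)² = (-25)² = 625)
O + h = -17463 + 625 = -16838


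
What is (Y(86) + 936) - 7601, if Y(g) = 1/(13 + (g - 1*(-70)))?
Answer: -1126384/169 ≈ -6665.0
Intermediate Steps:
Y(g) = 1/(83 + g) (Y(g) = 1/(13 + (g + 70)) = 1/(13 + (70 + g)) = 1/(83 + g))
(Y(86) + 936) - 7601 = (1/(83 + 86) + 936) - 7601 = (1/169 + 936) - 7601 = 158185/169 - 7601 = -1126384/169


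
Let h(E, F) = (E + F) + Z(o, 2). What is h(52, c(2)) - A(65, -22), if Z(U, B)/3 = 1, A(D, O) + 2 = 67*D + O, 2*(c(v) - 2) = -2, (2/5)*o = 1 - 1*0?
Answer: -4275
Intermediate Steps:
o = 5/2 (o = 5*(1 - 1*0)/2 = 5*(1 + 0)/2 = (5/2)*1 = 5/2 ≈ 2.5000)
c(v) = 1 (c(v) = 2 + (1/2)*(-2) = 2 - 1 = 1)
A(D, O) = -2 + O + 67*D (A(D, O) = -2 + (67*D + O) = -2 + (O + 67*D) = -2 + O + 67*D)
Z(U, B) = 3 (Z(U, B) = 3*1 = 3)
h(E, F) = 3 + E + F (h(E, F) = (E + F) + 3 = 3 + E + F)
h(52, c(2)) - A(65, -22) = (3 + 52 + 1) - (-2 - 22 + 67*65) = 56 - (-2 - 22 + 4355) = 56 - 1*4331 = 56 - 4331 = -4275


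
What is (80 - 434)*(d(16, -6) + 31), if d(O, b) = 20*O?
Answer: -124254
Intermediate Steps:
(80 - 434)*(d(16, -6) + 31) = (80 - 434)*(20*16 + 31) = -354*(320 + 31) = -354*351 = -124254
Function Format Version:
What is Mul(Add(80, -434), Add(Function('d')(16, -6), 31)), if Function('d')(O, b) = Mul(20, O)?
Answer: -124254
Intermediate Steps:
Mul(Add(80, -434), Add(Function('d')(16, -6), 31)) = Mul(Add(80, -434), Add(Mul(20, 16), 31)) = Mul(-354, Add(320, 31)) = Mul(-354, 351) = -124254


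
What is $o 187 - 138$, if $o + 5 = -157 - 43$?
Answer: $-38473$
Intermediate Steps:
$o = -205$ ($o = -5 - 200 = -205$)
$o 187 - 138 = \left(-205\right) 187 - 138 = -38335 + \left(-218 + 80\right) = -38335 - 138 = -38473$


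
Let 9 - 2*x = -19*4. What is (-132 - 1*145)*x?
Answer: -23545/2 ≈ -11773.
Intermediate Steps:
x = 85/2 (x = 9/2 - (-19)*4/2 = 9/2 - 1/2*(-76) = 9/2 + 38 = 85/2 ≈ 42.500)
(-132 - 1*145)*x = (-132 - 1*145)*(85/2) = (-132 - 145)*(85/2) = -277*85/2 = -23545/2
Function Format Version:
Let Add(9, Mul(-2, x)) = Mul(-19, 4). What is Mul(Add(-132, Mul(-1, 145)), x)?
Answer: Rational(-23545, 2) ≈ -11773.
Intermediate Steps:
x = Rational(85, 2) (x = Add(Rational(9, 2), Mul(Rational(-1, 2), Mul(-19, 4))) = Add(Rational(9, 2), Mul(Rational(-1, 2), -76)) = Add(Rational(9, 2), 38) = Rational(85, 2) ≈ 42.500)
Mul(Add(-132, Mul(-1, 145)), x) = Mul(Add(-132, Mul(-1, 145)), Rational(85, 2)) = Mul(Add(-132, -145), Rational(85, 2)) = Mul(-277, Rational(85, 2)) = Rational(-23545, 2)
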